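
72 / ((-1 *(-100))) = 0.72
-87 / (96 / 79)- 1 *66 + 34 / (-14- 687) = -3087591 / 22432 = -137.64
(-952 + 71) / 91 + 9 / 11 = -8.86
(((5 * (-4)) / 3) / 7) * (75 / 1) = -500 / 7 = -71.43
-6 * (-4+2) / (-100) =-3 / 25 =-0.12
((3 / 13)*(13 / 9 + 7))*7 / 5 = 532 / 195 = 2.73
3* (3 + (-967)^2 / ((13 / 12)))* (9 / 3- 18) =-504949815 / 13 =-38842293.46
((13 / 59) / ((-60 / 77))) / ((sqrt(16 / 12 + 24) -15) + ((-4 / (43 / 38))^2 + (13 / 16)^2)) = -112139298439168* sqrt(57) / 13046201054837985 -20683430063296 / 869746736989199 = -0.09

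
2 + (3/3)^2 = 3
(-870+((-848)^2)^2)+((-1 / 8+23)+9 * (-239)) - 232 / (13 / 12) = 53779498198787 / 104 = 517110559603.72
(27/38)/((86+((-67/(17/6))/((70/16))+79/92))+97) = 738990/185602507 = 0.00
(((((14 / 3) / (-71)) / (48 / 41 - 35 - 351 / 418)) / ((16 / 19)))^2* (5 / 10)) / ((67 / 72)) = 1298863664329 / 476929216146311212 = 0.00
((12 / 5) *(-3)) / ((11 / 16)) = -576 / 55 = -10.47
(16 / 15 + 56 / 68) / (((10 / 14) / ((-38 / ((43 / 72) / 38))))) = -116929344 / 18275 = -6398.32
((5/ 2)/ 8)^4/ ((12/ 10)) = 3125/ 393216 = 0.01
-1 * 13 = -13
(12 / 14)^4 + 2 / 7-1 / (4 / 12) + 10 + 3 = 25992 / 2401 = 10.83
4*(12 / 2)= 24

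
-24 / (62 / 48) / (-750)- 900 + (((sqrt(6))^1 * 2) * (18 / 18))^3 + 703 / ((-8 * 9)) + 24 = -247121213 / 279000 + 48 * sqrt(6) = -768.16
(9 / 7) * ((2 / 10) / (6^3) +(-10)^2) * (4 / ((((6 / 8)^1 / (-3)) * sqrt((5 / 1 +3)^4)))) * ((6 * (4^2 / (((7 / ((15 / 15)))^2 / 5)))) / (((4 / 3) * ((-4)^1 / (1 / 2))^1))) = 324003 / 10976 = 29.52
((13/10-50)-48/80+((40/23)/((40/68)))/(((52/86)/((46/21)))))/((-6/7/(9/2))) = 105349/520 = 202.59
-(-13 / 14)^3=2197 / 2744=0.80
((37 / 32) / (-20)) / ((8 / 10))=-37 / 512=-0.07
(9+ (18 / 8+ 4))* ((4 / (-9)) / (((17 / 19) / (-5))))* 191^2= 211407395 / 153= 1381747.68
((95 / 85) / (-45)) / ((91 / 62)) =-1178 / 69615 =-0.02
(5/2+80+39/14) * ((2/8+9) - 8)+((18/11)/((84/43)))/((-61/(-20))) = 2008095/18788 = 106.88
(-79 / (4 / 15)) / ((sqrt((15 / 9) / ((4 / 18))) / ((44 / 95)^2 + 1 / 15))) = -601427 * sqrt(30) / 108300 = -30.42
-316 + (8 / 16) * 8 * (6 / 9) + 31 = -847 / 3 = -282.33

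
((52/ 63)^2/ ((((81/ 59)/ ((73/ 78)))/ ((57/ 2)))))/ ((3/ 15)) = 21276580/ 321489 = 66.18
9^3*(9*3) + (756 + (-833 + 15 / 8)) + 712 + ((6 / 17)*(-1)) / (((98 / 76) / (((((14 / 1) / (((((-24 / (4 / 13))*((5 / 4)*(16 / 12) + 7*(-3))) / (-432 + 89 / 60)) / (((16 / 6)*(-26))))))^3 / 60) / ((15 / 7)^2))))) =-279258177599419933 / 340034486625000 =-821.26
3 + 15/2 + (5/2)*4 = 41/2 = 20.50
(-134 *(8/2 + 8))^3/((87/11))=-15245074944/29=-525692239.45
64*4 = 256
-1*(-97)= 97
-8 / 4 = -2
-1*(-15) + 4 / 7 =109 / 7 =15.57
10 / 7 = 1.43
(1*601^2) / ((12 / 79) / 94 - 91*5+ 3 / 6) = -2682278626 / 3375105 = -794.72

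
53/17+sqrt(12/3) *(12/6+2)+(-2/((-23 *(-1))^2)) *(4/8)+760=6934644/8993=771.12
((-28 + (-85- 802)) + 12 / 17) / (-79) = 15543 / 1343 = 11.57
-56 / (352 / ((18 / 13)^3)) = -10206 / 24167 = -0.42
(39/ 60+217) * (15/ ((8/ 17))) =222003/ 32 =6937.59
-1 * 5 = -5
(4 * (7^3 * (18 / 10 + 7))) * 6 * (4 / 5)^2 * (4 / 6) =3863552 / 125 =30908.42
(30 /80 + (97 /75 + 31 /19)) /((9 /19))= 37619 /5400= 6.97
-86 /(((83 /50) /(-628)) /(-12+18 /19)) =-567084000 /1577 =-359596.70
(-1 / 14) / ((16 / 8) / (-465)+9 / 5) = -93 / 2338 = -0.04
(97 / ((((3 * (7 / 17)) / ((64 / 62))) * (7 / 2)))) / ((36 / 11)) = 290224 / 41013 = 7.08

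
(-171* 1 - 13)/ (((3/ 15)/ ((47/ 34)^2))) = -508070/ 289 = -1758.03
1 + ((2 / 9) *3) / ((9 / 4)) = 35 / 27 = 1.30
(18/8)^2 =81/16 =5.06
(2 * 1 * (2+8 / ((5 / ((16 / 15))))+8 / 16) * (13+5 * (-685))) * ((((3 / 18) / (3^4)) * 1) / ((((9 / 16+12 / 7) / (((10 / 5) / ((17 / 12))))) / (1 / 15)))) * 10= -1929062912 / 79005375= -24.42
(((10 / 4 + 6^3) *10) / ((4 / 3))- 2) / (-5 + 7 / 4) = -6547 / 13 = -503.62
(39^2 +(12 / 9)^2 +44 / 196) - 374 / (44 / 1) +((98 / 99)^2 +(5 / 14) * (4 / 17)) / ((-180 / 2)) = 1112818759033 / 734780970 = 1514.49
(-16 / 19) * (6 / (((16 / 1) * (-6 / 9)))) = 9 / 19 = 0.47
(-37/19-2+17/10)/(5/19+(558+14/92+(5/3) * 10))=-29463/7539325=-0.00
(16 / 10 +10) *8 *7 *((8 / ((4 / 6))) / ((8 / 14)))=68208 / 5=13641.60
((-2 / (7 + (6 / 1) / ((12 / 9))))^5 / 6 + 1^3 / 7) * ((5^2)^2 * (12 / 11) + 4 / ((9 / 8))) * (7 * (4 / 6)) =2619826108280 / 5734781613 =456.83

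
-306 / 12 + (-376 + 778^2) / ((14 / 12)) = 7258539 / 14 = 518467.07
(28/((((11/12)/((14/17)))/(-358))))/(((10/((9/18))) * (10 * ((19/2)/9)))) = -3789072/88825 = -42.66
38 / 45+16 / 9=118 / 45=2.62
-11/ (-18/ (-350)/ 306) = -65450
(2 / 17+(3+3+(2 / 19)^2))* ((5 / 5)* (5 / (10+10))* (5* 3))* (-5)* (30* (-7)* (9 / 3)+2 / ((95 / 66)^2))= 160143564942 / 2215457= 72284.66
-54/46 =-27/23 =-1.17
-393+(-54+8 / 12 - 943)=-4168 / 3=-1389.33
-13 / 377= -1 / 29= -0.03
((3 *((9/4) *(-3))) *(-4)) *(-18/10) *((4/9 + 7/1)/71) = -5427/355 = -15.29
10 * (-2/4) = -5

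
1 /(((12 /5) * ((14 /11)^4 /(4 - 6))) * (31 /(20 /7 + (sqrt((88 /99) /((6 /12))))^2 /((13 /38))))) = -120715045 /1463015736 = -0.08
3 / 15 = 1 / 5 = 0.20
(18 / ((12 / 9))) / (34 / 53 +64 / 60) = 7.90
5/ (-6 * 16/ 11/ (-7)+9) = 385/ 789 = 0.49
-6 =-6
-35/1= -35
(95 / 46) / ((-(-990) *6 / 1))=19 / 54648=0.00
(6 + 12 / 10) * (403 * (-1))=-14508 / 5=-2901.60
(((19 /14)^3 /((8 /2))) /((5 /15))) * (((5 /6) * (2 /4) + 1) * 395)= 46058185 /43904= 1049.07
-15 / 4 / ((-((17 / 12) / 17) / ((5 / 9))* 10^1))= 5 / 2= 2.50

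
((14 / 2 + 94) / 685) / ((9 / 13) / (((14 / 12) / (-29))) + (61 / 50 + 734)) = 91910 / 447572287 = 0.00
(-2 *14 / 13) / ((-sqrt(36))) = 14 / 39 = 0.36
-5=-5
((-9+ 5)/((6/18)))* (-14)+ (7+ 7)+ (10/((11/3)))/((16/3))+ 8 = 16765/88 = 190.51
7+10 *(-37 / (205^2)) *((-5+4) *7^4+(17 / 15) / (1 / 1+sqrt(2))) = 3548893 / 126075-1258 *sqrt(2) / 126075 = 28.13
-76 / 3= -25.33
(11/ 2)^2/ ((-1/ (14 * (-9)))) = 7623/ 2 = 3811.50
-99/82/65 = -0.02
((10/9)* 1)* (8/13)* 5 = 400/117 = 3.42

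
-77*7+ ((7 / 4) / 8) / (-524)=-9037959 / 16768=-539.00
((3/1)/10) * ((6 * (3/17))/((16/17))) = 27/80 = 0.34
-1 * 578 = -578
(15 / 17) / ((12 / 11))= 55 / 68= 0.81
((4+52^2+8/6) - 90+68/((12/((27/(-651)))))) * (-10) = -17050330/651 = -26190.98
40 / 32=5 / 4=1.25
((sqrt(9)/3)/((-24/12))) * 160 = -80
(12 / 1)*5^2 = 300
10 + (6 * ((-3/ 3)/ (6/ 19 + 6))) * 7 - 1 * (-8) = 227/ 20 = 11.35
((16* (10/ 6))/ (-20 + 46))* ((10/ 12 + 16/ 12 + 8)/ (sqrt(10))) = 122* sqrt(10)/ 117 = 3.30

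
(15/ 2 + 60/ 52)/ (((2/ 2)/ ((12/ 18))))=75/ 13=5.77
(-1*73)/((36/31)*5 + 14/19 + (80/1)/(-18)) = -386973/11126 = -34.78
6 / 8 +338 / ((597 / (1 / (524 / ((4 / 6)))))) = 704539 / 938484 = 0.75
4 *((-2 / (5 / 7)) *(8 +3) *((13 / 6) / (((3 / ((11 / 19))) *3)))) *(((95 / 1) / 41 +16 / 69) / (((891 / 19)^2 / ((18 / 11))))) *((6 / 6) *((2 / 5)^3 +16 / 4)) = -50669216416 / 382822048125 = -0.13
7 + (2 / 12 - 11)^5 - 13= -1160337281 / 7776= -149220.33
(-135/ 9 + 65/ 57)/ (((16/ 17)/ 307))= -2061505/ 456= -4520.84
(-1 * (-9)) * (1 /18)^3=1 /648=0.00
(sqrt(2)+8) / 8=1.18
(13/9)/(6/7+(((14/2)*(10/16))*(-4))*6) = -0.01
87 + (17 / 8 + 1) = 90.12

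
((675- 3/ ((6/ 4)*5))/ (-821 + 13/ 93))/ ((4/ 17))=-5332713/ 1526800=-3.49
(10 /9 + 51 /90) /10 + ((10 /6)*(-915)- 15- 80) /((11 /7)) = -1030.74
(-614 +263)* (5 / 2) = -1755 / 2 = -877.50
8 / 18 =4 / 9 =0.44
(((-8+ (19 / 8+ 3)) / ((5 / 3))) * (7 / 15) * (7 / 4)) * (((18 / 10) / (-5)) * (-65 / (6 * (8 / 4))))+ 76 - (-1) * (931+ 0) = 16071869 / 16000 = 1004.49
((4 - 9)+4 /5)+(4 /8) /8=-331 /80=-4.14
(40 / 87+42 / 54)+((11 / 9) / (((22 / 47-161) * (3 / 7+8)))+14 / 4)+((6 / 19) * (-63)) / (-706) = 7426034077981 / 1558511693370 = 4.76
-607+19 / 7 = -4230 / 7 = -604.29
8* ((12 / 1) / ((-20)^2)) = 6 / 25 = 0.24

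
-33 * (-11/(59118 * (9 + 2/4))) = 121/187207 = 0.00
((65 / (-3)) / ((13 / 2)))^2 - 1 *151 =-1259 / 9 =-139.89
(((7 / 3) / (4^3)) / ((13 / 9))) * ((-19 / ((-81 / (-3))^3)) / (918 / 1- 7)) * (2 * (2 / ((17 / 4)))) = -133 / 5283730764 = -0.00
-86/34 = -43/17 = -2.53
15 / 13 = 1.15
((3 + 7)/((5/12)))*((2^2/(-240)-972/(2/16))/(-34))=5488.95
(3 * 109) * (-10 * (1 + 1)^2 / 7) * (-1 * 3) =39240 / 7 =5605.71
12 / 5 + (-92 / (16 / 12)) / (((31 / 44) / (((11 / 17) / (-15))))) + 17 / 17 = 20091 / 2635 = 7.62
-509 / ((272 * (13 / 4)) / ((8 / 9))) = -1018 / 1989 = -0.51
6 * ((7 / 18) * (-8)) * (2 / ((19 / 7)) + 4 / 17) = -18.15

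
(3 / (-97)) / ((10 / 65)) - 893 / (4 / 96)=-4157847 / 194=-21432.20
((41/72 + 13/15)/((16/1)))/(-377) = -517/2171520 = -0.00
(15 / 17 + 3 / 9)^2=3844 / 2601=1.48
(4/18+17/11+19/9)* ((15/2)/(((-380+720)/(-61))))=-976/187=-5.22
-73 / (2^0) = -73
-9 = -9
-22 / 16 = -11 / 8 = -1.38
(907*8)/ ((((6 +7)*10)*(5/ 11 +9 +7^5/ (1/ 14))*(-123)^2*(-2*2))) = -9977/ 2545376033070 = -0.00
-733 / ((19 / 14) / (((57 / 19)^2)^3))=-393736.74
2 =2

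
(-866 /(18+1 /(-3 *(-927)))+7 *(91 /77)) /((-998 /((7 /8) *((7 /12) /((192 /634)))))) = 340738675921 /5064631621632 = 0.07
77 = 77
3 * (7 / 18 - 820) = -14753 / 6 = -2458.83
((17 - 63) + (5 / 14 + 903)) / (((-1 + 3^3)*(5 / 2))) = 12003 / 910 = 13.19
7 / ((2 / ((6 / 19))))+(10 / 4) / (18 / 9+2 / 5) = 979 / 456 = 2.15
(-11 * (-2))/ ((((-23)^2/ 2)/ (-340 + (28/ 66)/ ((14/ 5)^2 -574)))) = -45373780/ 1604457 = -28.28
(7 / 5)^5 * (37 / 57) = 621859 / 178125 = 3.49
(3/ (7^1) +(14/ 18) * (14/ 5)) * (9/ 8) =821/ 280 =2.93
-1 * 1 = -1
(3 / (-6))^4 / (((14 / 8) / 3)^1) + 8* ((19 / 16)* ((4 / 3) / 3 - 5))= -10879 / 252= -43.17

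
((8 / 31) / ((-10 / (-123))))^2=242064 / 24025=10.08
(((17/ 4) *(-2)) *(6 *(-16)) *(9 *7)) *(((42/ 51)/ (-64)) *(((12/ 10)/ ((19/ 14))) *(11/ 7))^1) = -87318/ 95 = -919.14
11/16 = 0.69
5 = 5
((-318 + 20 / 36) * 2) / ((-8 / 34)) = 48569 / 18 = 2698.28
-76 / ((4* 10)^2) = -19 / 400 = -0.05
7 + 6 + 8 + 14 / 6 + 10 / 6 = 25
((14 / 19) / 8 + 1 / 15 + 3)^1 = 3601 / 1140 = 3.16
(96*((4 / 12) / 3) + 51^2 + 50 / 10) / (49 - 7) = 3925 / 63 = 62.30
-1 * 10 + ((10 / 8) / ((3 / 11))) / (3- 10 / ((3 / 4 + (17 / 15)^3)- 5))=-27705515 / 2978028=-9.30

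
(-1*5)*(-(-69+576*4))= 11175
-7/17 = -0.41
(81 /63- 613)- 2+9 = -604.71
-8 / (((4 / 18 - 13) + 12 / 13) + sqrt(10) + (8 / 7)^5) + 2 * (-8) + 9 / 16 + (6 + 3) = -5.25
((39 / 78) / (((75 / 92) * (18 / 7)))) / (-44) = -161 / 29700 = -0.01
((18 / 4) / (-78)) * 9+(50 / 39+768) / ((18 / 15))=299777 / 468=640.55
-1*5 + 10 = 5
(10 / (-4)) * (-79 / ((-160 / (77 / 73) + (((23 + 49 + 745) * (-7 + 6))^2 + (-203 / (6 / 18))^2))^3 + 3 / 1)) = 180330535 / 1021805473560025782821198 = 0.00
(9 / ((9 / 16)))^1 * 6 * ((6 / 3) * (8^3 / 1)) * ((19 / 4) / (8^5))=57 / 4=14.25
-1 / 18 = -0.06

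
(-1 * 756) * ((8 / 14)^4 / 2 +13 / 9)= -388380 / 343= -1132.30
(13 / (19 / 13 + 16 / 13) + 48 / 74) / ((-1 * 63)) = -7093 / 81585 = -0.09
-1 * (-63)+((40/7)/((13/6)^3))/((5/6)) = 979245/15379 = 63.67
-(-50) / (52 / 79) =1975 / 26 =75.96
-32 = -32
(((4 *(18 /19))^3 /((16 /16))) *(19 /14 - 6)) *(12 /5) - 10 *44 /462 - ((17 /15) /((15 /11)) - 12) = -6440134231 /10802925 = -596.15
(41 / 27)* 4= 164 / 27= 6.07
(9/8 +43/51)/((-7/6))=-803/476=-1.69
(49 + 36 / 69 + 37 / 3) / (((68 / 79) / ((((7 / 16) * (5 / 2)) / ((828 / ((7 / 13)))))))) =20651785 / 404037504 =0.05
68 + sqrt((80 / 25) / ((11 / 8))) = 8 * sqrt(110) / 55 + 68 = 69.53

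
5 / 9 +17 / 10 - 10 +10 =203 / 90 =2.26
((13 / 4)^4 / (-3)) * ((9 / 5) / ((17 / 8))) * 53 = -4541199 / 2720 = -1669.56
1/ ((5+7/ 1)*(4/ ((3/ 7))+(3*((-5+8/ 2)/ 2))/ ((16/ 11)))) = 8/ 797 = 0.01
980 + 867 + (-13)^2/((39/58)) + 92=6571/3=2190.33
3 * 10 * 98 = 2940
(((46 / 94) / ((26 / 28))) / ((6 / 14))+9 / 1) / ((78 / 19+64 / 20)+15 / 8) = 14250760 / 12788841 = 1.11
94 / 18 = 47 / 9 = 5.22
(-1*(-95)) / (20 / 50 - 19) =-475 / 93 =-5.11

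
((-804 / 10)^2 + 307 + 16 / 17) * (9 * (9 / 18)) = 25903287 / 850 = 30474.46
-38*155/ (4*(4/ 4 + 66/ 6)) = -2945/ 24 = -122.71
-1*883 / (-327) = 883 / 327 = 2.70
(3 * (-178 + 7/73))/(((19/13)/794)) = -402155442/1387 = -289946.25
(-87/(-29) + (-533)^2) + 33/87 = 8238679/29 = 284092.38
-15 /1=-15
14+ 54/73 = 1076/73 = 14.74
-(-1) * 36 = 36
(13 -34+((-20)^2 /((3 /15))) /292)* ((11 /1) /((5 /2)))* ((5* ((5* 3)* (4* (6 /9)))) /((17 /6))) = -5454240 /1241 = -4395.04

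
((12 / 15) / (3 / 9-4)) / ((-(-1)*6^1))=-2 / 55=-0.04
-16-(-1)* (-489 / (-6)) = 131 / 2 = 65.50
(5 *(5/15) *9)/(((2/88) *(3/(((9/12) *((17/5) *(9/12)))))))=1683/4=420.75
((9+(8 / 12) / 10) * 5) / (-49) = -136 / 147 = -0.93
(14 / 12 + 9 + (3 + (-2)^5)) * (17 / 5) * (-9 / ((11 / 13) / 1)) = 74919 / 110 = 681.08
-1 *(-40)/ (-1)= -40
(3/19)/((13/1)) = 3/247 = 0.01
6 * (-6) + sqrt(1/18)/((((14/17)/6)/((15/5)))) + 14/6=-101/3 + 51 * sqrt(2)/14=-28.51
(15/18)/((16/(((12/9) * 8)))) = 5/9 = 0.56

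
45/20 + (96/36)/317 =8591/3804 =2.26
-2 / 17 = -0.12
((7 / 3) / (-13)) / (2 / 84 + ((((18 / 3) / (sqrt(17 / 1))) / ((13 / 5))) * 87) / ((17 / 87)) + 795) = -208999678342 / 834793789454057 + 15888542040 * sqrt(17) / 834793789454057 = -0.00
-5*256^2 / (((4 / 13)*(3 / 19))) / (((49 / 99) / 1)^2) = -66105262080 / 2401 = -27532387.37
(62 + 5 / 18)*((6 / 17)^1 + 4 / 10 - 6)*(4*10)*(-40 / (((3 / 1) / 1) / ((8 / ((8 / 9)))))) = 79994560 / 51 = 1568520.78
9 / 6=3 / 2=1.50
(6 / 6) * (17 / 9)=17 / 9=1.89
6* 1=6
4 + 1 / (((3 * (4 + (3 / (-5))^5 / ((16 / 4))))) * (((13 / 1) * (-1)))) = 7749592 / 1940523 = 3.99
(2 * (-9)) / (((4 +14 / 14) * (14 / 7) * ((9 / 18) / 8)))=-144 / 5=-28.80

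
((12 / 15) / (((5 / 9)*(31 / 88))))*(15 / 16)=3.83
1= 1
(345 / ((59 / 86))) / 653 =29670 / 38527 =0.77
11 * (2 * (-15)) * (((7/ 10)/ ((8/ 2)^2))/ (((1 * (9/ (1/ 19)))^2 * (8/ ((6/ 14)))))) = -11/ 415872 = -0.00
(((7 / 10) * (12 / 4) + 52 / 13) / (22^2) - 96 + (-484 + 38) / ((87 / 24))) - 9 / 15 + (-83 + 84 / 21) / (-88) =-218.72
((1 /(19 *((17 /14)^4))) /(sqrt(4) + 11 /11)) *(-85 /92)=-48020 /6440943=-0.01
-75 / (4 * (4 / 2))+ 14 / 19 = -1313 / 152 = -8.64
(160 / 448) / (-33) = -5 / 462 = -0.01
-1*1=-1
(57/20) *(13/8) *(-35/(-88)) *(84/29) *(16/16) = 108927/20416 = 5.34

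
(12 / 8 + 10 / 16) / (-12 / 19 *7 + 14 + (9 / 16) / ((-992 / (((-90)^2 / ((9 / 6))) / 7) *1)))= 560728 / 2412191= 0.23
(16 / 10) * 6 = 48 / 5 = 9.60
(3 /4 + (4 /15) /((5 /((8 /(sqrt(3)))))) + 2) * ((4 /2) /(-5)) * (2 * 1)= -11 /5 -128 * sqrt(3) /1125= -2.40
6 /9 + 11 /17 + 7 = 424 /51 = 8.31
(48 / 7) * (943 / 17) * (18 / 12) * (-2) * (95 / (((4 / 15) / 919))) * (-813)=36143908557300 / 119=303730324010.92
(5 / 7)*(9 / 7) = 0.92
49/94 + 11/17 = 1867/1598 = 1.17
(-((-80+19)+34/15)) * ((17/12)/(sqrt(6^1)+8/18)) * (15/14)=-44931/6580+404379 * sqrt(6)/26320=30.81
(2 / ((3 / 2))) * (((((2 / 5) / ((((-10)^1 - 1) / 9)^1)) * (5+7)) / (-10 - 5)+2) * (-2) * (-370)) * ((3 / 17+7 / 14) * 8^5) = 138758586368 / 2805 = 49468301.74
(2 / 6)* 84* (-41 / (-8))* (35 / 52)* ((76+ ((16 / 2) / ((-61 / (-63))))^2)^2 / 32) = 180914922124405 / 2879934928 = 62819.10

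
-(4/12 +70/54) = -44/27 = -1.63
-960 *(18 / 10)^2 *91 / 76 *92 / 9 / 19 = -3616704 / 1805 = -2003.71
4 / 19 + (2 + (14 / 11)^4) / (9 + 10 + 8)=318610 / 834537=0.38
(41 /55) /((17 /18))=738 /935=0.79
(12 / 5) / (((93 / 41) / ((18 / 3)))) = 6.35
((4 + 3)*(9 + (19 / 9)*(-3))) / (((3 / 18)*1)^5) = 145152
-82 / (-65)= 82 / 65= 1.26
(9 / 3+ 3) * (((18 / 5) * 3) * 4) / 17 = 1296 / 85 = 15.25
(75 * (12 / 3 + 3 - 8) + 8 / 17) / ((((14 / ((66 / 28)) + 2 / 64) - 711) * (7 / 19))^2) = -72864101376 / 65961298865399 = -0.00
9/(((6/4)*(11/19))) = 114/11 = 10.36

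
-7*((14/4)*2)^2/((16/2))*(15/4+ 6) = -13377/32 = -418.03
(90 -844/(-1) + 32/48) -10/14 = 19613/21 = 933.95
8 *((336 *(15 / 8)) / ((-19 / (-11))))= 55440 / 19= 2917.89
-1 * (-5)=5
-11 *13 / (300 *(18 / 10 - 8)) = 143 / 1860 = 0.08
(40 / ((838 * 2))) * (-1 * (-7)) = 70 / 419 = 0.17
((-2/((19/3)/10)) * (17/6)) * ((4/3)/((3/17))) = -11560/171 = -67.60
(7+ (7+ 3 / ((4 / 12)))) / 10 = 23 / 10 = 2.30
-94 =-94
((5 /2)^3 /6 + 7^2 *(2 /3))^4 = 8215383330001 /5308416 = 1547614.83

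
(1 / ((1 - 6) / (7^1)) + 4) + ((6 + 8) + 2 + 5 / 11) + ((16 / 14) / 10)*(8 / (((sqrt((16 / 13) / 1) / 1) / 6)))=48*sqrt(13) / 35 + 1048 / 55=24.00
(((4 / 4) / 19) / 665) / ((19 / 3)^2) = 9 / 4561235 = 0.00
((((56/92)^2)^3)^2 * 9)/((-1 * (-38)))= 255122605688832/416377864208386099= 0.00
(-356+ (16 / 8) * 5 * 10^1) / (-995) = 256 / 995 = 0.26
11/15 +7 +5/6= 257/30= 8.57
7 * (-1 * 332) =-2324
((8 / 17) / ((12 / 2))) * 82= 328 / 51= 6.43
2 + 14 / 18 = 25 / 9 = 2.78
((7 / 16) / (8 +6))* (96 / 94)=3 / 94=0.03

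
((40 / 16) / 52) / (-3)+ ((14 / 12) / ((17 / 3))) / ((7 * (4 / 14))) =0.09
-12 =-12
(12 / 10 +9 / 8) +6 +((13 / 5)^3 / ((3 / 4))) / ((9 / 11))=36.97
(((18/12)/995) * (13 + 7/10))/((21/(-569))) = -77953/139300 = -0.56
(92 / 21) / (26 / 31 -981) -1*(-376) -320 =35729908 / 638085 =56.00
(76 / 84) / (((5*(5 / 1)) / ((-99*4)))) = -2508 / 175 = -14.33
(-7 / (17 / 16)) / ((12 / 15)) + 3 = -5.24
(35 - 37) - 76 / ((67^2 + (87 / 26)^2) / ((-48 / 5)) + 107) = -21011410 / 11738729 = -1.79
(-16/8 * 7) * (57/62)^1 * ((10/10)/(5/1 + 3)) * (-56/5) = 2793/155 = 18.02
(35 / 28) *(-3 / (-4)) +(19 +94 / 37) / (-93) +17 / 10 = 662291 / 275280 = 2.41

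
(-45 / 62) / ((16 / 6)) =-135 / 496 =-0.27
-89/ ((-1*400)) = 89/ 400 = 0.22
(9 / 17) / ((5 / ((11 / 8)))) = 99 / 680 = 0.15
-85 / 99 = -0.86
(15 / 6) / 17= 5 / 34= 0.15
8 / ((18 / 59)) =236 / 9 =26.22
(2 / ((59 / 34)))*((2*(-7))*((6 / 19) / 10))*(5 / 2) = -1428 / 1121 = -1.27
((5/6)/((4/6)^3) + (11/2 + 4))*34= 3349/8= 418.62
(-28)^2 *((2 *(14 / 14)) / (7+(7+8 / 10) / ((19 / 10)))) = 29792 / 211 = 141.19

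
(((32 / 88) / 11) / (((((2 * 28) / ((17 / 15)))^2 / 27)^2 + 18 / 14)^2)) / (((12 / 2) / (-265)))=-4891331360054790 / 224069251468612093658521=-0.00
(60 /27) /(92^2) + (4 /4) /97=19529 /1847268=0.01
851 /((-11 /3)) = -2553 /11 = -232.09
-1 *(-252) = 252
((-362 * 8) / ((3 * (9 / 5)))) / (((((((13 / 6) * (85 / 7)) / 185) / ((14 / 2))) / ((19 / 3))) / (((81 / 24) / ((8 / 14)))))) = -218221745 / 221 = -987428.71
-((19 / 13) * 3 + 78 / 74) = -2616 / 481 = -5.44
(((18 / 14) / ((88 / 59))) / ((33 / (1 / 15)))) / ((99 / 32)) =236 / 419265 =0.00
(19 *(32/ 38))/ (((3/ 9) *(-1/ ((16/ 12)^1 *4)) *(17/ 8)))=-2048/ 17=-120.47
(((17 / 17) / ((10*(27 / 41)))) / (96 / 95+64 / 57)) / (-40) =-41 / 23040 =-0.00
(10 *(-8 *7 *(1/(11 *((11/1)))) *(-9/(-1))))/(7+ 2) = -560/121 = -4.63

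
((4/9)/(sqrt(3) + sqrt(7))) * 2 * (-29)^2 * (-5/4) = -8410/(9 * sqrt(3) + 9 * sqrt(7)) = -213.45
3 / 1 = 3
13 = 13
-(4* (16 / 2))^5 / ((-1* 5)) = 33554432 / 5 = 6710886.40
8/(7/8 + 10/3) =192/101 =1.90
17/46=0.37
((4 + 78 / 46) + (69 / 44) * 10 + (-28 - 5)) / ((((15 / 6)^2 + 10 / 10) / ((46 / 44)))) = -1.68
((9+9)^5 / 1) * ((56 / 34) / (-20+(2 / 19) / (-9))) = -4523625792 / 29087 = -155520.53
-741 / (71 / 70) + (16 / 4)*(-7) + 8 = -53290 / 71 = -750.56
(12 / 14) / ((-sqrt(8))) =-3*sqrt(2) / 14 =-0.30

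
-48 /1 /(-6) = 8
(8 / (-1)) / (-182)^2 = -2 / 8281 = -0.00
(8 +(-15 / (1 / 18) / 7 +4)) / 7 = -186 / 49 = -3.80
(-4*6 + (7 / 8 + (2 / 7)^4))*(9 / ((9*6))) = -148019 / 38416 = -3.85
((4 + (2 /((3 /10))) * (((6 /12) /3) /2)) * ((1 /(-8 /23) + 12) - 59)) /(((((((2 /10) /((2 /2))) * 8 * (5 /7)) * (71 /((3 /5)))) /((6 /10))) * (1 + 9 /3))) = -114513 /454400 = -0.25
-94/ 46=-47/ 23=-2.04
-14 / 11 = -1.27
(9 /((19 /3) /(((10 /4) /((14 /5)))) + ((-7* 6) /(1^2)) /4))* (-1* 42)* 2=16200 /73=221.92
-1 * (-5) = 5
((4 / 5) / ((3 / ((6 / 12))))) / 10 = 1 / 75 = 0.01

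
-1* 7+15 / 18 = -37 / 6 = -6.17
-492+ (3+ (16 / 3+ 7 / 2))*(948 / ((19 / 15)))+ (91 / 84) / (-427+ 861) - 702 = 7662.32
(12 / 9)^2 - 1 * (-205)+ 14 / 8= 7507 / 36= 208.53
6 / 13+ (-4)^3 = -826 / 13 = -63.54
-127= -127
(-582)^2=338724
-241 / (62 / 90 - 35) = 10845 / 1544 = 7.02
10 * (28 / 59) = 280 / 59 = 4.75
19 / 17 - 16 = -253 / 17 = -14.88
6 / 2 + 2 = 5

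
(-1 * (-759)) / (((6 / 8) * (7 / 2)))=2024 / 7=289.14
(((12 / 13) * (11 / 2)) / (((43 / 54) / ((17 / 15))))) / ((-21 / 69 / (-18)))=8361144 / 19565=427.35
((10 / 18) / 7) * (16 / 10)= 8 / 63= 0.13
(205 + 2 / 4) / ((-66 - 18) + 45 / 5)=-2.74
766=766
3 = 3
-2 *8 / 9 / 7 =-16 / 63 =-0.25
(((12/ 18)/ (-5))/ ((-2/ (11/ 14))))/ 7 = 11/ 1470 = 0.01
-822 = -822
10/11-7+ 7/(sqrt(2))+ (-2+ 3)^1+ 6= 10/11+ 7 * sqrt(2)/2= 5.86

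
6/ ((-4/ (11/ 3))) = -11/ 2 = -5.50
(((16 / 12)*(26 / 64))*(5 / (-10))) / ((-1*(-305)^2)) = 13 / 4465200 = 0.00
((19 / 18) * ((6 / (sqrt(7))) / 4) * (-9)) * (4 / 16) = -57 * sqrt(7) / 112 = -1.35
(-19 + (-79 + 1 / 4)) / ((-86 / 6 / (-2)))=-1173 / 86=-13.64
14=14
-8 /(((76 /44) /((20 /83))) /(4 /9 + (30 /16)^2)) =-125455 /28386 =-4.42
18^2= 324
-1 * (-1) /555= 1 /555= 0.00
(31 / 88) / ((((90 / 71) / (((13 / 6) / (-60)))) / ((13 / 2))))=-0.07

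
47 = 47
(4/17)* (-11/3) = -44/51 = -0.86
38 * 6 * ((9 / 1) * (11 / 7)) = 22572 / 7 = 3224.57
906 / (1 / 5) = 4530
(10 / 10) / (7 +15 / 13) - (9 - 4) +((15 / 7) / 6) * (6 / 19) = -67171 / 14098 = -4.76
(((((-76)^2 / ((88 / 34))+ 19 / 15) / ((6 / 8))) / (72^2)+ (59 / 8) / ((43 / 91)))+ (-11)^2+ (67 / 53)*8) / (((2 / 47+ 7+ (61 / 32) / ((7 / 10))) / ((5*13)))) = 921047425622597 / 939478398507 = 980.38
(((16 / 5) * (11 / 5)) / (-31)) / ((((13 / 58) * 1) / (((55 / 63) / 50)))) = -56144 / 3173625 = -0.02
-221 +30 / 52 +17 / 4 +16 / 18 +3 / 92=-579242 / 2691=-215.25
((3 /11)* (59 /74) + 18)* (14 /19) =103803 /7733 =13.42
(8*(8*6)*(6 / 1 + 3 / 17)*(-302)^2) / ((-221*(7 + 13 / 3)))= -86364.56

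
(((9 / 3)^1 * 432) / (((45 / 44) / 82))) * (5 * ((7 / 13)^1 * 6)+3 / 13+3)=130927104 / 65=2014263.14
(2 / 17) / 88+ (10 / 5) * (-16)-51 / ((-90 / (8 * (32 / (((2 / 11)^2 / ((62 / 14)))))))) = 1523813737 / 78540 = 19401.75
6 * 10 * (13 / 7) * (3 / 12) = 195 / 7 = 27.86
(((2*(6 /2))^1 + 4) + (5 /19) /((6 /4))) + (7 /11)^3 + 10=1550201 /75867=20.43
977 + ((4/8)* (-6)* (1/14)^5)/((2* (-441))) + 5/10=154562550241/158120256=977.50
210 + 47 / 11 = 2357 / 11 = 214.27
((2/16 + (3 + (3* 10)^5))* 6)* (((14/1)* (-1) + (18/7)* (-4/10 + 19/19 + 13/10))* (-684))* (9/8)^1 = 57263365604115/56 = 1022560100073.48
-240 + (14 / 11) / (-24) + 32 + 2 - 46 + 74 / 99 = -9047 / 36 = -251.31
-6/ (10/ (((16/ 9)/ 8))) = -2/ 15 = -0.13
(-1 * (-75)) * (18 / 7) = 1350 / 7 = 192.86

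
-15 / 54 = -0.28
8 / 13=0.62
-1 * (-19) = 19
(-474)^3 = -106496424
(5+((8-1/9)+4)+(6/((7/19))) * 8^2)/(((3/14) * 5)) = 133456/135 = 988.56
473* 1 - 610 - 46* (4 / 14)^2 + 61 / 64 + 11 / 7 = -433491 / 3136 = -138.23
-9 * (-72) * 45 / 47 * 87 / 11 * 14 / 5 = 7103376 / 517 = 13739.61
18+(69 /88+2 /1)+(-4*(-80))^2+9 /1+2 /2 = 9013909 /88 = 102430.78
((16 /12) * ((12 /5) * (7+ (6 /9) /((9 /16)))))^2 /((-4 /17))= -53139008 /18225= -2915.72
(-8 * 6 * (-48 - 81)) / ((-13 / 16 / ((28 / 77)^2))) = -1585152 / 1573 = -1007.73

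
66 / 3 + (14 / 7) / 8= 22.25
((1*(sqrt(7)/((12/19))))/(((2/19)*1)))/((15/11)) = 3971*sqrt(7)/360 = 29.18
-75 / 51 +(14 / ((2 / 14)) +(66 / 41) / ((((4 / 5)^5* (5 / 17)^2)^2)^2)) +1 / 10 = 4777284649285536585733 / 1915899011399680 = 2493495.02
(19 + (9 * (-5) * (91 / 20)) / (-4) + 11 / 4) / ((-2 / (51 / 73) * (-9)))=6613 / 2336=2.83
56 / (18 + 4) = 28 / 11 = 2.55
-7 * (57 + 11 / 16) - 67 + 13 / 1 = -7325 / 16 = -457.81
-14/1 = -14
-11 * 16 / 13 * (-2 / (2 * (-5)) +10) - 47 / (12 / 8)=-33038 / 195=-169.43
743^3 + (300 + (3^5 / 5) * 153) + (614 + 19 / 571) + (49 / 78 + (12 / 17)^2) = 26398171214126393 / 64357410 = 410180757.96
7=7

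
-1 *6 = -6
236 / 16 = 59 / 4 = 14.75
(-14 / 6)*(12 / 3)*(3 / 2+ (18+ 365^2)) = -3730846 / 3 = -1243615.33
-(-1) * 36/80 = 0.45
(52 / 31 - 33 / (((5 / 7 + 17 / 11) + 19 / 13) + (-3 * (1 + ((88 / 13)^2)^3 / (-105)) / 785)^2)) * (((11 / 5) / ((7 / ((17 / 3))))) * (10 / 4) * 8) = -13979359132768852601340338062 / 1004857981056761374111649703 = -13.91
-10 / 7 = -1.43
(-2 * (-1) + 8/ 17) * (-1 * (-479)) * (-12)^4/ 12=34763904/ 17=2044935.53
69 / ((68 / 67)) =4623 / 68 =67.99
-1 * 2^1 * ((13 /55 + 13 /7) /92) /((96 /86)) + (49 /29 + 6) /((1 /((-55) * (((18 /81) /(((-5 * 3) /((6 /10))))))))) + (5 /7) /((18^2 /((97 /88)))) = 353825107 /95087520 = 3.72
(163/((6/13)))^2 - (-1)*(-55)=4488181/36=124671.69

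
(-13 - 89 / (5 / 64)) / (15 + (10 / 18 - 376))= 51849 / 16220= 3.20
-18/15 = -6/5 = -1.20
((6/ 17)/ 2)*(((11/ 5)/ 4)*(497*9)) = 147609/ 340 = 434.14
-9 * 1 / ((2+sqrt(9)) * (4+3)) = -9 / 35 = -0.26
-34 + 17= -17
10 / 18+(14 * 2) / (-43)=-37 / 387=-0.10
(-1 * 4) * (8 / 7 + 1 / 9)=-316 / 63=-5.02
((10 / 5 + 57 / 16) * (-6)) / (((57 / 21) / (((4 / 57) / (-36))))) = 623 / 25992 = 0.02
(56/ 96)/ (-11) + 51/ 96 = 505/ 1056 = 0.48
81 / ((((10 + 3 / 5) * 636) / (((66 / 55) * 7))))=567 / 5618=0.10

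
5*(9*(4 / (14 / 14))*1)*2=360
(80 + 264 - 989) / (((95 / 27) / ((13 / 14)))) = -170.22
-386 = -386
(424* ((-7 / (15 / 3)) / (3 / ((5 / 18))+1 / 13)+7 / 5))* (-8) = -2177664 / 505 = -4312.21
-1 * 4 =-4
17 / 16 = 1.06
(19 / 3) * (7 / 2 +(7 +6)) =209 / 2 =104.50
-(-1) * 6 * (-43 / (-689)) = 0.37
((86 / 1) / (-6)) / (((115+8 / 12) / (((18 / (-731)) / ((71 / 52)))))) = 936 / 418829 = 0.00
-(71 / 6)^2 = -140.03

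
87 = 87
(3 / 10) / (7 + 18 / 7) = 21 / 670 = 0.03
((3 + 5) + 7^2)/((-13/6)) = -342/13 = -26.31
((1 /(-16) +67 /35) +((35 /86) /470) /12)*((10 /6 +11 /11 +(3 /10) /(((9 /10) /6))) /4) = 785947 /363780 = 2.16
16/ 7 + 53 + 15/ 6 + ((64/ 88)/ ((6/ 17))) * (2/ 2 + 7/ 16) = 56131/ 924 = 60.75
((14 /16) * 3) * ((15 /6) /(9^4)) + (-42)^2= 61725923 /34992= 1764.00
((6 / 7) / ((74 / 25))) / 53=75 / 13727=0.01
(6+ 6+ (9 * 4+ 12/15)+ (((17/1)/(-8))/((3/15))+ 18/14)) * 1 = 11049/280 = 39.46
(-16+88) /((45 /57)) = 91.20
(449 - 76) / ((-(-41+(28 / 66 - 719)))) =0.49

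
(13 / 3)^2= 169 / 9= 18.78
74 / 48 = 37 / 24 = 1.54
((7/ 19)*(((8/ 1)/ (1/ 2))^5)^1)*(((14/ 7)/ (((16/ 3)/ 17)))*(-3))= -140378112/ 19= -7388321.68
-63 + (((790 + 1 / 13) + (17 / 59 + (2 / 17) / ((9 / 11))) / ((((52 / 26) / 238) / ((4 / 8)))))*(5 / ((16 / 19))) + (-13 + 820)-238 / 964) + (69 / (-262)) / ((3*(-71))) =2766600472913281 / 495147440736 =5587.43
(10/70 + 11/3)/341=80/7161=0.01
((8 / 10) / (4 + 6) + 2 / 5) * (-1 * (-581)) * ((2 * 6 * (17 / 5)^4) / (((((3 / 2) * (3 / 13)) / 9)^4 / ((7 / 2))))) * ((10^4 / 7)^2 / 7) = 1459753886439014400 / 7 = 208536269491287771.43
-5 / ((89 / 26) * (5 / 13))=-338 / 89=-3.80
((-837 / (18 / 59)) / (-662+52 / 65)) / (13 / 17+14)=155465 / 553204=0.28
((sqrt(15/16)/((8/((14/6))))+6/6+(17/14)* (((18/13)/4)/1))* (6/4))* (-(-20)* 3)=105* sqrt(15)/16+23265/182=153.25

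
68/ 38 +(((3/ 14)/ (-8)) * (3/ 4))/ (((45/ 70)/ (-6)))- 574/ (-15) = 183511/ 4560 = 40.24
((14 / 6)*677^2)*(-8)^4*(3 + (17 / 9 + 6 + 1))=1406109372416 / 27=52078124904.30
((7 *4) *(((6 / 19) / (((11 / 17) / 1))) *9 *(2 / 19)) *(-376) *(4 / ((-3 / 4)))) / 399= 4909056 / 75449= 65.06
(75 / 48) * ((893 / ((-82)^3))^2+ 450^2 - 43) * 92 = 35390260239439574775 / 1216026685696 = 29103193.75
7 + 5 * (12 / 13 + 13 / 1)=996 / 13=76.62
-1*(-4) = 4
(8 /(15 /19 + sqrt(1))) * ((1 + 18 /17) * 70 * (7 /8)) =162925 /289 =563.75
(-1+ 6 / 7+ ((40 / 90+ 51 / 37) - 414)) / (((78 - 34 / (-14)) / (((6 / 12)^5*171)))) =-9130621 / 333296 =-27.39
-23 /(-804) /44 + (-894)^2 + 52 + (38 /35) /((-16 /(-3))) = 989646682939 /1238160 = 799288.20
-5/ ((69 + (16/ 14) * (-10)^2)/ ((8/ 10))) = -28/ 1283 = -0.02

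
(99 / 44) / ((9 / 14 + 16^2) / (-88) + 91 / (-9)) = -24948 / 144449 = -0.17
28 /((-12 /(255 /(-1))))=595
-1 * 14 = -14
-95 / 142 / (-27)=95 / 3834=0.02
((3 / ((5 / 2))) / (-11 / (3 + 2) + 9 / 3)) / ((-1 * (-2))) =3 / 4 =0.75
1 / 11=0.09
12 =12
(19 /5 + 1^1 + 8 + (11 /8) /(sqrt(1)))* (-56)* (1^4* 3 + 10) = -51597 /5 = -10319.40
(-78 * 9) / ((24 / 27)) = -3159 / 4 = -789.75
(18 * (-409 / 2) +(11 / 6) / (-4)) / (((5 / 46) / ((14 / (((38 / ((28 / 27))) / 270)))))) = -199152170 / 57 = -3493897.72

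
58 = 58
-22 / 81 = -0.27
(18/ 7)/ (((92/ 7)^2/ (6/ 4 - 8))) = -819/ 8464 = -0.10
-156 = -156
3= 3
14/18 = 7/9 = 0.78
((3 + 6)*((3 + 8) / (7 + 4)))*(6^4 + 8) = 11736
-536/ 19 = -28.21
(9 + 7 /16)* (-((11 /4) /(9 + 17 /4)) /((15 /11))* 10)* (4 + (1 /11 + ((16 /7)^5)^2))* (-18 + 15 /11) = 111520702216226351 /119769505576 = 931127.68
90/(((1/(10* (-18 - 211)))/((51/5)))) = -2102220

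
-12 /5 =-2.40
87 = 87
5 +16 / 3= 31 / 3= 10.33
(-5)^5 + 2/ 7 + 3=-21852/ 7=-3121.71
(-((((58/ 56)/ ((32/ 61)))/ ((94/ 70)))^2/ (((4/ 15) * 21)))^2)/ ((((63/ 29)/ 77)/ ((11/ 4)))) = -536926360024037328125/ 36970036026685784064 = -14.52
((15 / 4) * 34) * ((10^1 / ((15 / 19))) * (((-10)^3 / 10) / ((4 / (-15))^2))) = -9084375 / 4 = -2271093.75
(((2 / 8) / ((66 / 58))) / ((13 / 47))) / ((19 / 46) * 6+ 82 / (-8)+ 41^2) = 31349 / 66038973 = 0.00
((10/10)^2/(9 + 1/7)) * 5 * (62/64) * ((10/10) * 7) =7595/2048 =3.71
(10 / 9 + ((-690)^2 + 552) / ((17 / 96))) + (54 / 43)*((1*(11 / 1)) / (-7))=123959986016 / 46053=2691681.02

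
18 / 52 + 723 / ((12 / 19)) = 59545 / 52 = 1145.10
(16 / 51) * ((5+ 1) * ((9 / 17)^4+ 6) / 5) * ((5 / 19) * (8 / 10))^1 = 64983936 / 134886415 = 0.48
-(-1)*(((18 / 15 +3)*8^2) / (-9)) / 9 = -448 / 135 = -3.32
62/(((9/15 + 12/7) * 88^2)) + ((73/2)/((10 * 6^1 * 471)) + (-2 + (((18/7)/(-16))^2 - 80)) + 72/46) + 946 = 480351415956637/554937324480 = 865.60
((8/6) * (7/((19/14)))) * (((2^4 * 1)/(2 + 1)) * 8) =50176/171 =293.43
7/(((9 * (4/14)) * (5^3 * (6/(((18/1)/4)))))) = 49/3000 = 0.02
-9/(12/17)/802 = -51/3208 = -0.02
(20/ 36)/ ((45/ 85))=85/ 81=1.05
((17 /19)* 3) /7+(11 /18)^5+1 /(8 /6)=306272159 /251312544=1.22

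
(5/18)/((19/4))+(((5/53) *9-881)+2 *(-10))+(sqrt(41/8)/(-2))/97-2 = -8175664/9063-sqrt(82)/776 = -902.10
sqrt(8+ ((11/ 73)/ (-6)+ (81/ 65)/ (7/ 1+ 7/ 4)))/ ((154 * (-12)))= -sqrt(2664387726)/ 33480720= -0.00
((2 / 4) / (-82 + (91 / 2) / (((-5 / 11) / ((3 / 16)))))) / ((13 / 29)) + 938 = 937.99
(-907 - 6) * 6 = -5478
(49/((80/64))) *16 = 3136/5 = 627.20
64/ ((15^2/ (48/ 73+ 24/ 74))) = 56576/ 202575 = 0.28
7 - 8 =-1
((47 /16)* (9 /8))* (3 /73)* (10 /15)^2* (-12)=-423 /584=-0.72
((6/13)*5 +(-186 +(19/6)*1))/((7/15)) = -70405/182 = -386.84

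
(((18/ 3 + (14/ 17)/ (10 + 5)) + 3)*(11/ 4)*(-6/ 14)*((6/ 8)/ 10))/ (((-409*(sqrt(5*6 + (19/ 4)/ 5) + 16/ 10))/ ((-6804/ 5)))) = 74063484/ 493489175-18515871*sqrt(3095)/ 1973956700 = -0.37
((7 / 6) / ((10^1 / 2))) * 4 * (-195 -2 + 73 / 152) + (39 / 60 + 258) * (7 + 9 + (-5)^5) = -152821991 / 190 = -804326.27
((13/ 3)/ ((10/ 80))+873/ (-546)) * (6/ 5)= 3611/ 91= 39.68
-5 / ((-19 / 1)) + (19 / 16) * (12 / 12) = 441 / 304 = 1.45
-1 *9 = -9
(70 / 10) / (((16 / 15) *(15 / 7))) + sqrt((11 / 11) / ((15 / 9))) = sqrt(15) / 5 + 49 / 16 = 3.84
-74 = -74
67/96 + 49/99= 3779/3168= 1.19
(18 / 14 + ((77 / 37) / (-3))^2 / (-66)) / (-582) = -661561 / 301174524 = -0.00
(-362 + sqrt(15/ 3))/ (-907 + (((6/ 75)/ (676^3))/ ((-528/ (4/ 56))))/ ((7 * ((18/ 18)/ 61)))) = 72330034057881600/ 181224698592537661- 199806723916800 * sqrt(5)/ 181224698592537661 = 0.40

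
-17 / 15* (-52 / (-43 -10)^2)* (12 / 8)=442 / 14045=0.03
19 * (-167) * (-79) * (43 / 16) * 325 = 3503071325 / 16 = 218941957.81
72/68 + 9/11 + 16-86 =-12739/187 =-68.12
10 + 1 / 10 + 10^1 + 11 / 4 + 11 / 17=7989 / 340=23.50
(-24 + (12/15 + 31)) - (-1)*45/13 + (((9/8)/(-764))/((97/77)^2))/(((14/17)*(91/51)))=84186710097/7476015040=11.26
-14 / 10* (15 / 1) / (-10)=21 / 10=2.10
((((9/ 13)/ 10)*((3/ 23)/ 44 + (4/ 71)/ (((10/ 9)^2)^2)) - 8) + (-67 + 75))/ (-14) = -8068761/ 40865825000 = -0.00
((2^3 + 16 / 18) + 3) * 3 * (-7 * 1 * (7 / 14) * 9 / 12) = -749 / 8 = -93.62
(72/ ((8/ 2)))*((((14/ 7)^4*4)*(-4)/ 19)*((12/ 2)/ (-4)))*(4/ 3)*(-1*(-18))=8730.95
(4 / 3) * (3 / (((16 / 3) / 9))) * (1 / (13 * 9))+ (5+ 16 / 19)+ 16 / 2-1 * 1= 12745 / 988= 12.90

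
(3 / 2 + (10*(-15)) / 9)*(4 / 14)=-13 / 3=-4.33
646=646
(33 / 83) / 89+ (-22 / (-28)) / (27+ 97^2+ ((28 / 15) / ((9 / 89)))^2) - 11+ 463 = 8329150908192097 / 18427139618552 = 452.00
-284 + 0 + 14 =-270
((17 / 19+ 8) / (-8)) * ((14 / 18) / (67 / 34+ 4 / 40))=-100555 / 240768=-0.42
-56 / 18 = -28 / 9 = -3.11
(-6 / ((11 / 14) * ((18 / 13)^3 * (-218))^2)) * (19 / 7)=-91709371 / 1481697188928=-0.00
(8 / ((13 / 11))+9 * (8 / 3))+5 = 465 / 13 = 35.77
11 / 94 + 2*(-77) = -14465 / 94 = -153.88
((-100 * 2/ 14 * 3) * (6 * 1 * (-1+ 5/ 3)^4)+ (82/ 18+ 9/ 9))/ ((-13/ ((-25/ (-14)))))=11875/ 1911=6.21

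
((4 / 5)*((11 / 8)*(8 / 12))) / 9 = 11 / 135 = 0.08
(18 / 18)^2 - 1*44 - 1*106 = -149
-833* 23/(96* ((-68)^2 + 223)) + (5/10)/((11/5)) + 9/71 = 113695589/363408672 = 0.31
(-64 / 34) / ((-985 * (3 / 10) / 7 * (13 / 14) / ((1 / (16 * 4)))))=98 / 130611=0.00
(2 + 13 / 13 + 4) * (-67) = -469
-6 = -6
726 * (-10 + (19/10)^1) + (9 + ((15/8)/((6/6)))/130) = -6106449/1040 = -5871.59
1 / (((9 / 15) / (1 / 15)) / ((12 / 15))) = 4 / 45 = 0.09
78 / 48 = 13 / 8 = 1.62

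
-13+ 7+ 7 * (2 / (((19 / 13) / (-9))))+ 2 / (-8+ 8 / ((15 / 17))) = -13731 / 152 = -90.34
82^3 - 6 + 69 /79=43557667 /79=551362.87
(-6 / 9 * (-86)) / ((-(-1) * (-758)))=-86 / 1137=-0.08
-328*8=-2624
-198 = -198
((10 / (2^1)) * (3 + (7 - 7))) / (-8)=-15 / 8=-1.88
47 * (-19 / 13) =-893 / 13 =-68.69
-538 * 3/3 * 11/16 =-2959/8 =-369.88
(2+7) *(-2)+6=-12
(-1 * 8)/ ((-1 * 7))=8/ 7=1.14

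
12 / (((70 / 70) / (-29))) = -348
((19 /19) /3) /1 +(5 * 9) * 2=271 /3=90.33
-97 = -97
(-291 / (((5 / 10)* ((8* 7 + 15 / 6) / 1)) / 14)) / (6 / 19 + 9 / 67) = -6914936 / 22347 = -309.43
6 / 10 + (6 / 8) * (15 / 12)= 123 / 80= 1.54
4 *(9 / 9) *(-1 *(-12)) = 48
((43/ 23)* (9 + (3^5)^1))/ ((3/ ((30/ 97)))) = 108360/ 2231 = 48.57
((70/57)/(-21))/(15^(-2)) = -250/19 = -13.16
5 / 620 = 1 / 124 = 0.01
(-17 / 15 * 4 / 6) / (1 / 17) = -578 / 45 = -12.84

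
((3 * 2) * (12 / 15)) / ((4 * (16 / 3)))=9 / 40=0.22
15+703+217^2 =47807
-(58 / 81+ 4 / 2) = -220 / 81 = -2.72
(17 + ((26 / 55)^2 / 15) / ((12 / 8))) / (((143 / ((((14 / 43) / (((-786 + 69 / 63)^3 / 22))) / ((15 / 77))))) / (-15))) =466994663268 / 3442098403944932875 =0.00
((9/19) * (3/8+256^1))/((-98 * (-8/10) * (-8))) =-13185/68096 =-0.19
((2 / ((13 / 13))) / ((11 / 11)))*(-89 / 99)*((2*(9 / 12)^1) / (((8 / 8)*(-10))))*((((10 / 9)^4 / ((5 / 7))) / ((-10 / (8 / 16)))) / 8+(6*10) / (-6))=-212621 / 78732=-2.70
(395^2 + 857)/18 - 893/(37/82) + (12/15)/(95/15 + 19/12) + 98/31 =6739.85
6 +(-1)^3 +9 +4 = 18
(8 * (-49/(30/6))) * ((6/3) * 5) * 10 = -7840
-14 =-14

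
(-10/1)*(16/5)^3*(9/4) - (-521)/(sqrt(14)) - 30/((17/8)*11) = -599.32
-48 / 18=-8 / 3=-2.67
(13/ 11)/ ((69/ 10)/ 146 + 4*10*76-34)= 18980/ 48277119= 0.00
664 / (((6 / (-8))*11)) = -2656 / 33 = -80.48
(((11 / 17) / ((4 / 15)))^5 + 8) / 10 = 133929571669 / 14539335680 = 9.21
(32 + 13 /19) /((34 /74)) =22977 /323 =71.14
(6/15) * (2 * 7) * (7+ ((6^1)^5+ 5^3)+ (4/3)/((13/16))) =8637328/195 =44293.99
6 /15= 2 /5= 0.40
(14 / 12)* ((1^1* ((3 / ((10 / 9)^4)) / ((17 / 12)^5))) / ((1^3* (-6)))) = -59521392 / 887410625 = -0.07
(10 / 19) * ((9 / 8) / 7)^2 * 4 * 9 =3645 / 7448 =0.49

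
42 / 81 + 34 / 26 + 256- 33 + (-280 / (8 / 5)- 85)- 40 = -26386 / 351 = -75.17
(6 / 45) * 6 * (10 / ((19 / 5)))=40 / 19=2.11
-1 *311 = -311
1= 1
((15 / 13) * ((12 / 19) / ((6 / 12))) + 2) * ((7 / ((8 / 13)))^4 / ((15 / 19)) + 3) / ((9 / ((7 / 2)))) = 3894991542631 / 136581120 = 28517.79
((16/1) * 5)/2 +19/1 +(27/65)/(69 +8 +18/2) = 329837/5590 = 59.00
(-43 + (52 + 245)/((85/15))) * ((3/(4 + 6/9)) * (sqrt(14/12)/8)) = 15 * sqrt(42)/119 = 0.82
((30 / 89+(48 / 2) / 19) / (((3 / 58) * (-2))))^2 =684240964 / 2859481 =239.29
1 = 1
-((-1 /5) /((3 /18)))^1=6 /5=1.20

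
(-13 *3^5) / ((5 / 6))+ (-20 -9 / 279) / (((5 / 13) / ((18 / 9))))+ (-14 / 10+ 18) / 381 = -230014747 / 59055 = -3894.92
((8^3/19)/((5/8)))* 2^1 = 8192/95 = 86.23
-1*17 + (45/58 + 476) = 26667/58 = 459.78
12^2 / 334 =72 / 167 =0.43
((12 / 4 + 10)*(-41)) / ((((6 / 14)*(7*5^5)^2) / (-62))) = 33046 / 205078125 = 0.00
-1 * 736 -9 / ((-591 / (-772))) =-147308 / 197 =-747.76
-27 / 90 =-3 / 10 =-0.30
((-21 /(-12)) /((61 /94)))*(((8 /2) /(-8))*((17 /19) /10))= -5593 /46360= -0.12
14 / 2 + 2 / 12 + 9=97 / 6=16.17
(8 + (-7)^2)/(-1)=-57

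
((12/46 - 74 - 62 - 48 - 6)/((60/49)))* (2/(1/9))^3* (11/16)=-621286.55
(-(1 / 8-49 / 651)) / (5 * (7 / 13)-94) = 481 / 883128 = 0.00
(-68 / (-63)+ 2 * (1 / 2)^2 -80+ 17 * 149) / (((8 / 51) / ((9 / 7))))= 15773127 / 784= 20118.78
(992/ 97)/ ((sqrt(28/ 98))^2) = 3472/ 97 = 35.79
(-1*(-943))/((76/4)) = 943/19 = 49.63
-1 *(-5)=5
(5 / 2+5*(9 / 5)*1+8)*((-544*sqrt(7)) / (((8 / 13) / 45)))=-775710*sqrt(7)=-2052335.75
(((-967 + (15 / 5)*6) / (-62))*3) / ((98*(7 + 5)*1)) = 949 / 24304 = 0.04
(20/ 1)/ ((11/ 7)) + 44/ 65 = 9584/ 715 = 13.40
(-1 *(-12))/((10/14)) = 84/5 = 16.80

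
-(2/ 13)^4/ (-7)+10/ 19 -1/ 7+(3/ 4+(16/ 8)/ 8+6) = 28047206/ 3798613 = 7.38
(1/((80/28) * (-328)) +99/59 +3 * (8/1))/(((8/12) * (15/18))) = 89441883/1935200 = 46.22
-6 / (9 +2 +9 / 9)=-1 / 2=-0.50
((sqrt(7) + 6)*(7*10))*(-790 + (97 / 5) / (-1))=-339948 - 56658*sqrt(7)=-489850.98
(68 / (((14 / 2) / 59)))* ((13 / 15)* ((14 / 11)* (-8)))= -834496 / 165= -5057.55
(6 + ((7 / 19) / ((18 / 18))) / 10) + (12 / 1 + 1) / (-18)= 4544 / 855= 5.31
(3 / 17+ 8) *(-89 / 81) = -12371 / 1377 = -8.98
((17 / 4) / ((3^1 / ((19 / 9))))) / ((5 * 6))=323 / 3240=0.10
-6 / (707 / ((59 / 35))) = -0.01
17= 17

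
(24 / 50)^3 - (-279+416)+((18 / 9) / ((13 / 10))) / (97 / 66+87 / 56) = -136.38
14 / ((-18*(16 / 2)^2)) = -7 / 576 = -0.01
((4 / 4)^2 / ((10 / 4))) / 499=2 / 2495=0.00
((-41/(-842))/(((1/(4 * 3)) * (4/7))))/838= 861/705596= 0.00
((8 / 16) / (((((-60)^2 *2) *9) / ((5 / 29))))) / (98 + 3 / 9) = 1 / 73915200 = 0.00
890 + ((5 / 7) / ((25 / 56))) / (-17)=75642 / 85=889.91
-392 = -392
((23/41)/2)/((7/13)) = 0.52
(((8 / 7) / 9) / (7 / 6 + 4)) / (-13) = -16 / 8463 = -0.00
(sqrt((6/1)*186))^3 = 6696*sqrt(31) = 37281.75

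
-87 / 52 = -1.67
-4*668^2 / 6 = -892448 / 3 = -297482.67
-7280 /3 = -2426.67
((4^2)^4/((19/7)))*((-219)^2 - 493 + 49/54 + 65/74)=21755082309632/18981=1146150482.57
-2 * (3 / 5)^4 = -162 / 625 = -0.26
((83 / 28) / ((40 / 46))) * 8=1909 / 70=27.27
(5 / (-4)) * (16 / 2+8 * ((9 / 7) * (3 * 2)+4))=-890 / 7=-127.14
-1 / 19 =-0.05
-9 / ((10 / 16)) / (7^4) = -72 / 12005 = -0.01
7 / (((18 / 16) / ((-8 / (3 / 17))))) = -282.07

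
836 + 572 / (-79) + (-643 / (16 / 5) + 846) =1862911 / 1264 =1473.82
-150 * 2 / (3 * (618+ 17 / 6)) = -24 / 149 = -0.16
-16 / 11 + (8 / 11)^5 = -201488 / 161051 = -1.25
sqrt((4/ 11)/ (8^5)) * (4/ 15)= sqrt(22)/ 5280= 0.00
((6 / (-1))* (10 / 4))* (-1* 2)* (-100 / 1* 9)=-27000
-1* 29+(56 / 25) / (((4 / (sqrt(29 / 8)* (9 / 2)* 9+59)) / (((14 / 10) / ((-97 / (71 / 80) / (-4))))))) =-3310989 / 121250+281799* sqrt(58) / 970000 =-25.09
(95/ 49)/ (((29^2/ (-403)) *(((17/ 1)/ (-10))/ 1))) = 382850/ 700553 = 0.55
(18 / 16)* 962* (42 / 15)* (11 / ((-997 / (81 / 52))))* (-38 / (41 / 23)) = 907614477 / 817540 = 1110.18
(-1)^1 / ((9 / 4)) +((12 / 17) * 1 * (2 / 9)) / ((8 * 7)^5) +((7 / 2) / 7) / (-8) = -5339516669 / 10532745216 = -0.51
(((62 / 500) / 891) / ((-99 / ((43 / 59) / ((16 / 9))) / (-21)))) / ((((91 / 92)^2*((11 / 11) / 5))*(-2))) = -705157 / 22802679900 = -0.00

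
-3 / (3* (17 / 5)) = -5 / 17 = -0.29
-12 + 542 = 530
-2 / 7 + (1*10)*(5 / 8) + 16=615 / 28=21.96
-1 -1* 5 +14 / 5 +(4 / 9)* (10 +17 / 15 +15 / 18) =286 / 135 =2.12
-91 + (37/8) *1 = -691/8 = -86.38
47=47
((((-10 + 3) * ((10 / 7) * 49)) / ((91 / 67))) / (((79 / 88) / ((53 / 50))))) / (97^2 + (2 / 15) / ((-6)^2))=-118120464 / 2609022637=-0.05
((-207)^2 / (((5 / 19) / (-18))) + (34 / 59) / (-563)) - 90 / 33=-5354516890966 / 1826935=-2930874.33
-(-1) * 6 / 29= 6 / 29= 0.21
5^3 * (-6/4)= -375/2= -187.50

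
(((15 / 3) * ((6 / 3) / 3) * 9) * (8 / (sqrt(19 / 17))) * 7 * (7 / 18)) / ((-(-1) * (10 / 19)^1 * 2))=98 * sqrt(323) / 3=587.09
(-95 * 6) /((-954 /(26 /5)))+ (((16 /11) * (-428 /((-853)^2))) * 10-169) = -211124456843 /1272588141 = -165.90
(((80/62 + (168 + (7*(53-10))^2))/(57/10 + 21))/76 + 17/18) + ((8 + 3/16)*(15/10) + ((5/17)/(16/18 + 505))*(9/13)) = 880445054222377/15191047201824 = 57.96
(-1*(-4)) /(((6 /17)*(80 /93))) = 527 /40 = 13.18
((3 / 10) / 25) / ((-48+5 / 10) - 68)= -1 / 9625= -0.00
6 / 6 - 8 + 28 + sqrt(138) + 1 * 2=34.75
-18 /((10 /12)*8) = -27 /10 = -2.70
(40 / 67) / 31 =40 / 2077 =0.02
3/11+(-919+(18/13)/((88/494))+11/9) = -180127/198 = -909.73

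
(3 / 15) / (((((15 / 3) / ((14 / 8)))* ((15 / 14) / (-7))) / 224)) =-38416 / 375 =-102.44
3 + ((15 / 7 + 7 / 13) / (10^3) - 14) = -250189 / 22750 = -11.00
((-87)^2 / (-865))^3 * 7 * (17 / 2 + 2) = -63743051548323 / 1294429250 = -49244.14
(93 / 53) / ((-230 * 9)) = -31 / 36570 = -0.00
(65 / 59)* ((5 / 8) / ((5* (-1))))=-65 / 472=-0.14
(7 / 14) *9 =4.50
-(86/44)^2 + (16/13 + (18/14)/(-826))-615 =-11234087157/18190172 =-617.59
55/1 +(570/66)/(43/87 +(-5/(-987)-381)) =2195459590/39933927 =54.98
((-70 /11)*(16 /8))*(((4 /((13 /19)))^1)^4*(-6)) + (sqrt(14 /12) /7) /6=sqrt(42) /252 + 28024227840 /314171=89200.58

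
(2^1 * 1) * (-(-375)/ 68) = 375/ 34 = 11.03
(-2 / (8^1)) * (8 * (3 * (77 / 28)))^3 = -71874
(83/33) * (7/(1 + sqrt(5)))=-581/132 + 581 * sqrt(5)/132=5.44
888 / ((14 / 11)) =4884 / 7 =697.71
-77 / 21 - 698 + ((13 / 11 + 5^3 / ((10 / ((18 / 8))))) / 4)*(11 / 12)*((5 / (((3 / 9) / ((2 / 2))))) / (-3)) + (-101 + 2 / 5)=-1604827 / 1920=-835.85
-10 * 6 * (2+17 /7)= -1860 /7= -265.71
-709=-709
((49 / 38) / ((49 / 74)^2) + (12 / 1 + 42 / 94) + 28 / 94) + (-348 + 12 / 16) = -58033053 / 175028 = -331.56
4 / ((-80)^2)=1 / 1600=0.00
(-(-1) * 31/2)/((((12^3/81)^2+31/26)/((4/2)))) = 7254/106775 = 0.07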